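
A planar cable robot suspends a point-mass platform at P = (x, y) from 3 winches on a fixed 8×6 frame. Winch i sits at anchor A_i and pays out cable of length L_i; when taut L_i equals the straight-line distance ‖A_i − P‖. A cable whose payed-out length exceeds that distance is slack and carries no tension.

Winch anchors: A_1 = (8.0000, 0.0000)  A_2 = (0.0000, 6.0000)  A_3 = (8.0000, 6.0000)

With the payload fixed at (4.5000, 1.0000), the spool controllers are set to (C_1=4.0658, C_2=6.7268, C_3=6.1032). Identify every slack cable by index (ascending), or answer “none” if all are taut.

cable 1: L_1 = ‖A_1−P‖ = 3.6401;  C_1 = 4.0658 → slack
cable 2: L_2 = ‖A_2−P‖ = 6.7268;  C_2 = 6.7268 → taut
cable 3: L_3 = ‖A_3−P‖ = 6.1033;  C_3 = 6.1032 → taut

1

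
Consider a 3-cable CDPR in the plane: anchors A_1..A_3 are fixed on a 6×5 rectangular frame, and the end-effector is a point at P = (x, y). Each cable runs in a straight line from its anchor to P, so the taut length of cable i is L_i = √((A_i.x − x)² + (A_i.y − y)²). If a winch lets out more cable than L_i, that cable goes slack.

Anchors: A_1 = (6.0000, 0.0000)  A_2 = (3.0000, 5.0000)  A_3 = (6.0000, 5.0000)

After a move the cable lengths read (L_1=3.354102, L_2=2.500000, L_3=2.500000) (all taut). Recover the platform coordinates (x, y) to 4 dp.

(4.5000, 3.0000)

each cable: (A_i−P)·(A_i−P) = L_i²; let k_i = ‖A_i‖²−L_i²
k_1 = 36.0000+0.0000−11.2500 = 24.7500
row 1: 6.0000x − 10.0000y = -3.0000  (k_2=27.7500)
row 2: 0.0000x − 10.0000y = -30.0000  (k_3=54.7500)
Cramer on rows 1–2 → x = 4.5000, y = 3.0000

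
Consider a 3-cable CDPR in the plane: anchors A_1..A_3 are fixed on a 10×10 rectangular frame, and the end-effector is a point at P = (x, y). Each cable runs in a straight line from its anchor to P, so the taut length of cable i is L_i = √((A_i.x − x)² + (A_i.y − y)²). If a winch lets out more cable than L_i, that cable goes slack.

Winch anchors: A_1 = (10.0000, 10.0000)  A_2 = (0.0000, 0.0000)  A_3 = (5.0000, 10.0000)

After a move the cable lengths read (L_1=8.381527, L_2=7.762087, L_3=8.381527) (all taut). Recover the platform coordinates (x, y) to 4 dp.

circle eqns → linear via eq_j − eq_1; set c_j = A_j·A_j − L_j²
c_1 = 100.0000+100.0000−70.2500 = 129.7500
20.0000·x + 20.0000·y = c_1−c_2 = 190.0000
10.0000·x + 0.0000·y = c_1−c_3 = 75.0000
solve first two rows → x=7.5000, y=2.0000

(7.5000, 2.0000)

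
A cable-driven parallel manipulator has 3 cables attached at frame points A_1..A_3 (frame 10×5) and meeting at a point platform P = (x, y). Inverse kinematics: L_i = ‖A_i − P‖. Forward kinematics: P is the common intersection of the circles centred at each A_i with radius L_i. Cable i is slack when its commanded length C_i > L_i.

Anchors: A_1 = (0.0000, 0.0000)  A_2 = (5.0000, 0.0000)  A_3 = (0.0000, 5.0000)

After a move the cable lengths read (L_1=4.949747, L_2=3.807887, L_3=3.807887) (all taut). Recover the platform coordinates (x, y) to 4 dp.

(3.5000, 3.5000)

each cable: (A_i−P)·(A_i−P) = L_i²; let q_i = ‖A_i‖²−L_i²
q_1 = 0.0000+0.0000−24.5000 = -24.5000
row 1: -10.0000x + 0.0000y = -35.0000  (q_2=10.5000)
row 2: 0.0000x − 10.0000y = -35.0000  (q_3=10.5000)
Cramer on rows 1–2 → x = 3.5000, y = 3.5000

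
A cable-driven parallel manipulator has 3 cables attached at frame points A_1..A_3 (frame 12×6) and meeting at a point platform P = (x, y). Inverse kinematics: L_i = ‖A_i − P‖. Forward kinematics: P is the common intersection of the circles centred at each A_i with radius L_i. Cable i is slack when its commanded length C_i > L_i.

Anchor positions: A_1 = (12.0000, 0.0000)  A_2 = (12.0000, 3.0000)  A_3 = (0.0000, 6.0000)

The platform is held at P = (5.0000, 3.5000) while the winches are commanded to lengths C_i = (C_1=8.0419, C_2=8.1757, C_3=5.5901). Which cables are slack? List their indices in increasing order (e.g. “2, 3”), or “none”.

cable 1: √((7.0000)²+(-3.5000)²)=7.8262, C_1=8.0419: slack
cable 2: √((7.0000)²+(-0.5000)²)=7.0178, C_2=8.1757: slack
cable 3: √((-5.0000)²+(2.5000)²)=5.5902, C_3=5.5901: taut

1, 2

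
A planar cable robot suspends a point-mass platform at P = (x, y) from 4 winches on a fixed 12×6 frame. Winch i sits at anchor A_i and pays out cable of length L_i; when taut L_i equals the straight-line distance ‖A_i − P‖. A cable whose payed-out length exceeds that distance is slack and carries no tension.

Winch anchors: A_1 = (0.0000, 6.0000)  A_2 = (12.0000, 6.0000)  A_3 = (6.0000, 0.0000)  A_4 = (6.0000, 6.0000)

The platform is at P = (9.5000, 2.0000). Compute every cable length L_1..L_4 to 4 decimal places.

(10.3078, 4.7170, 4.0311, 5.3151)

L_1 = √((0.0000−9.5000)² + (6.0000−2.0000)²) = 10.3078
L_2 = √((12.0000−9.5000)² + (6.0000−2.0000)²) = 4.7170
L_3 = √((6.0000−9.5000)² + (0.0000−2.0000)²) = 4.0311
L_4 = √((6.0000−9.5000)² + (6.0000−2.0000)²) = 5.3151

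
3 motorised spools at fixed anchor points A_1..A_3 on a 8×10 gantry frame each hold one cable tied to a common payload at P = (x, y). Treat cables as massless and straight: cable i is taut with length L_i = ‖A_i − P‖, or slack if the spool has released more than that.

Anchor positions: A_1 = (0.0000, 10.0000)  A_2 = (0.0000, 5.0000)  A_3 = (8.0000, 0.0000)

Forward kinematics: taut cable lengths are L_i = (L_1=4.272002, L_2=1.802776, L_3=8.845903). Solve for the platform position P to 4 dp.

expand ‖A_i−P‖²=L_i² and subtract eq 1 (c_i ≔ ‖A_i‖²−L_i²)
c_1 = 0.0000+100.0000−18.2500 = 81.7500
eq1−eq2 → [0.0000  10.0000]·P = 60.0000
eq1−eq3 → [-16.0000  20.0000]·P = 96.0000
2×2 solve → P = (1.5000, 6.0000)

(1.5000, 6.0000)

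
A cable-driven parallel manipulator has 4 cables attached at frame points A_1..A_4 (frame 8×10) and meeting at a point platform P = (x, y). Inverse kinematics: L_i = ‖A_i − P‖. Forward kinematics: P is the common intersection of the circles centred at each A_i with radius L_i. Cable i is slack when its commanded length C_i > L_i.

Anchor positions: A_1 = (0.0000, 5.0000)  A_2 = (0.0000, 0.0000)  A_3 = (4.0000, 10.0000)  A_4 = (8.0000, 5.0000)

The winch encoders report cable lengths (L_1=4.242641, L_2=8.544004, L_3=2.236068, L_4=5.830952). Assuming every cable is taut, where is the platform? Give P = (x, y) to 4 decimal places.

(3.0000, 8.0000)

expand ‖A_i−P‖²=L_i² and subtract eq 1 (k_i ≔ ‖A_i‖²−L_i²)
k_1 = 0.0000+25.0000−18.0000 = 7.0000
eq1−eq2 → [0.0000  10.0000]·P = 80.0000
eq1−eq3 → [-8.0000  -10.0000]·P = -104.0000
eq1−eq4 → [-16.0000  0.0000]·P = -48.0000
2×2 solve → P = (3.0000, 8.0000)
check cable 4: ‖A_4−P‖² = 34.0000 ≈ L_4² = 34.0000 ✓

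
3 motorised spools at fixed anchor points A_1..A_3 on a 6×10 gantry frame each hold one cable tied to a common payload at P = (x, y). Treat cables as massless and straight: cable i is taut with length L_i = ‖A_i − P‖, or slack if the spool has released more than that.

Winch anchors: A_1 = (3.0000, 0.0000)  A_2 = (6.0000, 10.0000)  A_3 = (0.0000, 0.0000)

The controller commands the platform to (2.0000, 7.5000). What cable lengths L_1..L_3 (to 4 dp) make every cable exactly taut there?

L_1 = √((3.0000−2.0000)² + (0.0000−7.5000)²) = 7.5664
L_2 = √((6.0000−2.0000)² + (10.0000−7.5000)²) = 4.7170
L_3 = √((0.0000−2.0000)² + (0.0000−7.5000)²) = 7.7621

(7.5664, 4.7170, 7.7621)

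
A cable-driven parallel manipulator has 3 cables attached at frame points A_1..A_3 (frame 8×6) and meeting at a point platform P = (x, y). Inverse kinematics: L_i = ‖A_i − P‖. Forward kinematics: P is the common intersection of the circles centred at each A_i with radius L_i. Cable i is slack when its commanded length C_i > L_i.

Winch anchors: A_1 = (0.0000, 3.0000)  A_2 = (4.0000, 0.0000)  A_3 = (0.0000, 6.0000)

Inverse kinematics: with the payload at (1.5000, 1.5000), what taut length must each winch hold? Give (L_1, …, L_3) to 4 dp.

(2.1213, 2.9155, 4.7434)

cable 1: Δx=-1.5000, Δy=1.5000; L_1 = √(Δx²+Δy²) = 2.1213
cable 2: Δx=2.5000, Δy=-1.5000; L_2 = √(Δx²+Δy²) = 2.9155
cable 3: Δx=-1.5000, Δy=4.5000; L_3 = √(Δx²+Δy²) = 4.7434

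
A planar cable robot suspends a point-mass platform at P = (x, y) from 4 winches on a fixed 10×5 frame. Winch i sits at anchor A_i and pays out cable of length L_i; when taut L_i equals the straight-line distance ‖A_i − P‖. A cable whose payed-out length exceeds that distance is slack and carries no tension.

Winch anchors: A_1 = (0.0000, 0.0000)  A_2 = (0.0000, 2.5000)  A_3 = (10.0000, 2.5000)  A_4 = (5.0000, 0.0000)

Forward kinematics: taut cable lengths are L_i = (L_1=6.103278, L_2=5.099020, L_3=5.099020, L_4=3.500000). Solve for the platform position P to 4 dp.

expand ‖A_i−P‖²=L_i² and subtract eq 1 (c_i ≔ ‖A_i‖²−L_i²)
c_1 = 0.0000+0.0000−37.2500 = -37.2500
eq1−eq2 → [0.0000  -5.0000]·P = -17.5000
eq1−eq3 → [-20.0000  -5.0000]·P = -117.5000
eq1−eq4 → [-10.0000  0.0000]·P = -50.0000
2×2 solve → P = (5.0000, 3.5000)
check cable 4: ‖A_4−P‖² = 12.2500 ≈ L_4² = 12.2500 ✓

(5.0000, 3.5000)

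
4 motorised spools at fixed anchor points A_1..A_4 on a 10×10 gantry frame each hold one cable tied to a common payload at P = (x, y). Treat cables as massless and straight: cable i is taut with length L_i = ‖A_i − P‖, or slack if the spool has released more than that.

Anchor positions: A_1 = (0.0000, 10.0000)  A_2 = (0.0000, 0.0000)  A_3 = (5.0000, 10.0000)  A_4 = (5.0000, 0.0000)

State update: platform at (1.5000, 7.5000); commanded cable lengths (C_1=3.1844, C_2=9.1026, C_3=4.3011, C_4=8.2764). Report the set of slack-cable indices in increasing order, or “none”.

1, 2

i=1: geometric 2.9155 vs commanded 3.1844 ⇒ slack
i=2: geometric 7.6485 vs commanded 9.1026 ⇒ slack
i=3: geometric 4.3012 vs commanded 4.3011 ⇒ taut
i=4: geometric 8.2765 vs commanded 8.2764 ⇒ taut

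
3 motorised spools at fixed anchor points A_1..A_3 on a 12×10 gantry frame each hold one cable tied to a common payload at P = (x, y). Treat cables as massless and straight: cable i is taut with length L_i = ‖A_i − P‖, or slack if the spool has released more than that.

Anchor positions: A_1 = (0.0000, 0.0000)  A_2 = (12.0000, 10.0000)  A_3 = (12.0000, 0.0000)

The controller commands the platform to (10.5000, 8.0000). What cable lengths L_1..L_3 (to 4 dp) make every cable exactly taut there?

cable 1: Δx=-10.5000, Δy=-8.0000; L_1 = √(Δx²+Δy²) = 13.2004
cable 2: Δx=1.5000, Δy=2.0000; L_2 = √(Δx²+Δy²) = 2.5000
cable 3: Δx=1.5000, Δy=-8.0000; L_3 = √(Δx²+Δy²) = 8.1394

(13.2004, 2.5000, 8.1394)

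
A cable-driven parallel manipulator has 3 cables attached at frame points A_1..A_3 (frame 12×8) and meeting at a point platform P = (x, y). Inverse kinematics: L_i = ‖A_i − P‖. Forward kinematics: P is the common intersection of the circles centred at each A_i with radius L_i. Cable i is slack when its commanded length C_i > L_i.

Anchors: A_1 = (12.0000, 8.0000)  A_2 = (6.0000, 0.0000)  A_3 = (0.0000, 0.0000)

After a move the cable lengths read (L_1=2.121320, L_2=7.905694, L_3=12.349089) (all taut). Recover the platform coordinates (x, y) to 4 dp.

(10.5000, 6.5000)

each cable: (A_i−P)·(A_i−P) = L_i²; let q_i = ‖A_i‖²−L_i²
q_1 = 144.0000+64.0000−4.5000 = 203.5000
row 1: 12.0000x + 16.0000y = 230.0000  (q_2=-26.5000)
row 2: 24.0000x + 16.0000y = 356.0000  (q_3=-152.5000)
Cramer on rows 1–2 → x = 10.5000, y = 6.5000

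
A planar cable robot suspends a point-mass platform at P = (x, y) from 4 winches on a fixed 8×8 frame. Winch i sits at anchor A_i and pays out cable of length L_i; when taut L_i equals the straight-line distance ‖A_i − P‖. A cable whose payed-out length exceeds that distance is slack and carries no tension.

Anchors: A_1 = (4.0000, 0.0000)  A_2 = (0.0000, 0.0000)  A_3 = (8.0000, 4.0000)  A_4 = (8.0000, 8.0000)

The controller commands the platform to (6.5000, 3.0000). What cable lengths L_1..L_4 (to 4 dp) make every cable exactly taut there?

(3.9051, 7.1589, 1.8028, 5.2202)

L_1: Δ = A_1−P = (-2.5000, -3.0000) → ‖Δ‖ = √15.2500 = 3.9051
L_2: Δ = A_2−P = (-6.5000, -3.0000) → ‖Δ‖ = √51.2500 = 7.1589
L_3: Δ = A_3−P = (1.5000, 1.0000) → ‖Δ‖ = √3.2500 = 1.8028
L_4: Δ = A_4−P = (1.5000, 5.0000) → ‖Δ‖ = √27.2500 = 5.2202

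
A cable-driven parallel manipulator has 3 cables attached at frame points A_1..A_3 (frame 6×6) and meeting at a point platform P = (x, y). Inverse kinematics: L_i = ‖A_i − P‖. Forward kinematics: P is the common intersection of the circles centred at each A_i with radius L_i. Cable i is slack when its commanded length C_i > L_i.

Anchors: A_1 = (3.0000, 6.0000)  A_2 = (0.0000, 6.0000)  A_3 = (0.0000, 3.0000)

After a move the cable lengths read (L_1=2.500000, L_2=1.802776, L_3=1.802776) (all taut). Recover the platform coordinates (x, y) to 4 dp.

(1.0000, 4.5000)

expand ‖A_i−P‖²=L_i² and subtract eq 1 (c_i ≔ ‖A_i‖²−L_i²)
c_1 = 9.0000+36.0000−6.2500 = 38.7500
eq1−eq2 → [6.0000  0.0000]·P = 6.0000
eq1−eq3 → [6.0000  6.0000]·P = 33.0000
2×2 solve → P = (1.0000, 4.5000)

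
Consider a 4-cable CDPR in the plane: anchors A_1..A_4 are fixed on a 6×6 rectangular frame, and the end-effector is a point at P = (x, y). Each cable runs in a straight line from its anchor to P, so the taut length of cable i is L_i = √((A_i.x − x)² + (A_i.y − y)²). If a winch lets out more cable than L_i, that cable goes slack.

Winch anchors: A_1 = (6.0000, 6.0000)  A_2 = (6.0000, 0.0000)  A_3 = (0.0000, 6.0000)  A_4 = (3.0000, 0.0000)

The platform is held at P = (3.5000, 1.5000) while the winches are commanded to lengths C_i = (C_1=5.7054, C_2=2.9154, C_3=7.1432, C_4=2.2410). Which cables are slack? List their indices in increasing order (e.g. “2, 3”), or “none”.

1, 3, 4

cable 1: √((2.5000)²+(4.5000)²)=5.1478, C_1=5.7054: slack
cable 2: √((2.5000)²+(-1.5000)²)=2.9155, C_2=2.9154: taut
cable 3: √((-3.5000)²+(4.5000)²)=5.7009, C_3=7.1432: slack
cable 4: √((-0.5000)²+(-1.5000)²)=1.5811, C_4=2.2410: slack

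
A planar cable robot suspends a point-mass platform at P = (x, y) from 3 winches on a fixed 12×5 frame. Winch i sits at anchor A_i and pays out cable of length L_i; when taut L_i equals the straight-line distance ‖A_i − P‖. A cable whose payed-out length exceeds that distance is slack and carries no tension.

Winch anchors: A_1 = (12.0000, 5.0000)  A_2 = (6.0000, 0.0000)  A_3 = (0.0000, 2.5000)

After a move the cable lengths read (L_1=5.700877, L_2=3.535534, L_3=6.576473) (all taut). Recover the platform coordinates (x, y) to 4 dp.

(6.5000, 3.5000)

each cable: (A_i−P)·(A_i−P) = L_i²; let c_i = ‖A_i‖²−L_i²
c_1 = 144.0000+25.0000−32.5000 = 136.5000
row 1: 12.0000x + 10.0000y = 113.0000  (c_2=23.5000)
row 2: 24.0000x + 5.0000y = 173.5000  (c_3=-37.0000)
Cramer on rows 1–2 → x = 6.5000, y = 3.5000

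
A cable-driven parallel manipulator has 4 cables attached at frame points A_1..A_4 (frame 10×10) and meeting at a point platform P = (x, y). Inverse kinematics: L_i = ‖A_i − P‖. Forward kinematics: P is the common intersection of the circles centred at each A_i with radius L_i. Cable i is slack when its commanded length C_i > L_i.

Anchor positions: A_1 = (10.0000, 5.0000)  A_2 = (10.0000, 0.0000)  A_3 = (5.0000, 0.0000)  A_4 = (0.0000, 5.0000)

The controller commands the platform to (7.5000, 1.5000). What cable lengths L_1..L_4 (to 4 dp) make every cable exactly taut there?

(4.3012, 2.9155, 2.9155, 8.2765)

cable 1: Δx=2.5000, Δy=3.5000; L_1 = √(Δx²+Δy²) = 4.3012
cable 2: Δx=2.5000, Δy=-1.5000; L_2 = √(Δx²+Δy²) = 2.9155
cable 3: Δx=-2.5000, Δy=-1.5000; L_3 = √(Δx²+Δy²) = 2.9155
cable 4: Δx=-7.5000, Δy=3.5000; L_4 = √(Δx²+Δy²) = 8.2765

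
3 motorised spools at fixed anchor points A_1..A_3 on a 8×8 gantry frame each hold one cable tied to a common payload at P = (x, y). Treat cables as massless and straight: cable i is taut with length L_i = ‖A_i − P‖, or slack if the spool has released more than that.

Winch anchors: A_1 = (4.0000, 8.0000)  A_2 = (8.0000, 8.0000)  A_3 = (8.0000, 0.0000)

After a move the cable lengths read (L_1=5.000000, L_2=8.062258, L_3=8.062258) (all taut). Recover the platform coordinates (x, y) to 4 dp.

(1.0000, 4.0000)

expand ‖A_i−P‖²=L_i² and subtract eq 1 (q_i ≔ ‖A_i‖²−L_i²)
q_1 = 16.0000+64.0000−25.0000 = 55.0000
eq1−eq2 → [-8.0000  0.0000]·P = -8.0000
eq1−eq3 → [-8.0000  16.0000]·P = 56.0000
2×2 solve → P = (1.0000, 4.0000)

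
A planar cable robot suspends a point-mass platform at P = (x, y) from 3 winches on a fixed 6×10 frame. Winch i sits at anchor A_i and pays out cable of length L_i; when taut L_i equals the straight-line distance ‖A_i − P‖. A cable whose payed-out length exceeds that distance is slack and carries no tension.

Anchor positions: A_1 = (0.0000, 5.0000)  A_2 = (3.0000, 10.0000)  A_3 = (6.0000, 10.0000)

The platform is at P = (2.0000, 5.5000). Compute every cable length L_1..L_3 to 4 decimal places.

L_1: Δ = A_1−P = (-2.0000, -0.5000) → ‖Δ‖ = √4.2500 = 2.0616
L_2: Δ = A_2−P = (1.0000, 4.5000) → ‖Δ‖ = √21.2500 = 4.6098
L_3: Δ = A_3−P = (4.0000, 4.5000) → ‖Δ‖ = √36.2500 = 6.0208

(2.0616, 4.6098, 6.0208)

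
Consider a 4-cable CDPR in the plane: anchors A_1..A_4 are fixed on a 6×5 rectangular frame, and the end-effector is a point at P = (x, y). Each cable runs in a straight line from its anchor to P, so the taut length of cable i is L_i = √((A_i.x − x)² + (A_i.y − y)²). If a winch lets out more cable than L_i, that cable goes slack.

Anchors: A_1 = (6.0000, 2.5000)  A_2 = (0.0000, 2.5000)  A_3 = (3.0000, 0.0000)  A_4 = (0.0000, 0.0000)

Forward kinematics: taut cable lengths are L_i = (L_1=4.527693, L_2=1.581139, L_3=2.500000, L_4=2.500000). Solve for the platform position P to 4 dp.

(1.5000, 2.0000)

circle eqns → linear via eq_j − eq_1; set c_j = A_j·A_j − L_j²
c_1 = 36.0000+6.2500−20.5000 = 21.7500
12.0000·x + 0.0000·y = c_1−c_2 = 18.0000
6.0000·x + 5.0000·y = c_1−c_3 = 19.0000
12.0000·x + 5.0000·y = c_1−c_4 = 28.0000
solve first two rows → x=1.5000, y=2.0000
check cable 4: ‖A_4−P‖² = 6.2500 ≈ L_4² = 6.2500 ✓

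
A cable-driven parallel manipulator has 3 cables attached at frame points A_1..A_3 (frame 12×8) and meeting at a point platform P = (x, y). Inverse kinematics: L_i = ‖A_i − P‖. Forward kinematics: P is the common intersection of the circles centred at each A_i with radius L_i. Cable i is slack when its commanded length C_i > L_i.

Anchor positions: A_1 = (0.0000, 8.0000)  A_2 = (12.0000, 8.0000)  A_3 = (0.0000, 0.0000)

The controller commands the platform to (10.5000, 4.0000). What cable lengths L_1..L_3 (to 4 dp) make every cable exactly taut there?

(11.2361, 4.2720, 11.2361)

cable 1: Δx=-10.5000, Δy=4.0000; L_1 = √(Δx²+Δy²) = 11.2361
cable 2: Δx=1.5000, Δy=4.0000; L_2 = √(Δx²+Δy²) = 4.2720
cable 3: Δx=-10.5000, Δy=-4.0000; L_3 = √(Δx²+Δy²) = 11.2361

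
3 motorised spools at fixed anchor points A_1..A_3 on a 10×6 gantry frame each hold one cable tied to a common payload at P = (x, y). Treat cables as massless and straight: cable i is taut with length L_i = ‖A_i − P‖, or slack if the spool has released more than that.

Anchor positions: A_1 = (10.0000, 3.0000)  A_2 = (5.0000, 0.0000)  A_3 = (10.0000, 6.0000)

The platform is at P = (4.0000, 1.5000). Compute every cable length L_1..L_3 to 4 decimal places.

(6.1847, 1.8028, 7.5000)

L_1 = √((10.0000−4.0000)² + (3.0000−1.5000)²) = 6.1847
L_2 = √((5.0000−4.0000)² + (0.0000−1.5000)²) = 1.8028
L_3 = √((10.0000−4.0000)² + (6.0000−1.5000)²) = 7.5000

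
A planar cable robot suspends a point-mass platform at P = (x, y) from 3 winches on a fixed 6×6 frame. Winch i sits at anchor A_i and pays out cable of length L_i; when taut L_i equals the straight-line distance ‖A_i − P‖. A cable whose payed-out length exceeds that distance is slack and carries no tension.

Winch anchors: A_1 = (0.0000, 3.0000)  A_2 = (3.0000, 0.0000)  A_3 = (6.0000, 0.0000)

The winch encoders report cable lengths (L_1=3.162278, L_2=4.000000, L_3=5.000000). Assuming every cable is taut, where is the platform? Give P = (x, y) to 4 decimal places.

circle eqns → linear via eq_j − eq_1; set c_j = A_j·A_j − L_j²
c_1 = 0.0000+9.0000−10.0000 = -1.0000
-6.0000·x + 6.0000·y = c_1−c_2 = 6.0000
-12.0000·x + 6.0000·y = c_1−c_3 = -12.0000
solve first two rows → x=3.0000, y=4.0000

(3.0000, 4.0000)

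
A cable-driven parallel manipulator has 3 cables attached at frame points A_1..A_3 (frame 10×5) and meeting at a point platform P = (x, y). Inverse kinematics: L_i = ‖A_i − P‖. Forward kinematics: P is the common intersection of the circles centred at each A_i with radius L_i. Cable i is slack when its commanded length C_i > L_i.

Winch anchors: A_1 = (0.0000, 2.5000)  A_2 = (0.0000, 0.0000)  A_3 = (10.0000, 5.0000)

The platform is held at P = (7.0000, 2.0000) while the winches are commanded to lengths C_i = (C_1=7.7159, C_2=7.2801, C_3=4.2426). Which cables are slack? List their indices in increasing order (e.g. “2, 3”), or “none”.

1

cable 1: L_1 = ‖A_1−P‖ = 7.0178;  C_1 = 7.7159 → slack
cable 2: L_2 = ‖A_2−P‖ = 7.2801;  C_2 = 7.2801 → taut
cable 3: L_3 = ‖A_3−P‖ = 4.2426;  C_3 = 4.2426 → taut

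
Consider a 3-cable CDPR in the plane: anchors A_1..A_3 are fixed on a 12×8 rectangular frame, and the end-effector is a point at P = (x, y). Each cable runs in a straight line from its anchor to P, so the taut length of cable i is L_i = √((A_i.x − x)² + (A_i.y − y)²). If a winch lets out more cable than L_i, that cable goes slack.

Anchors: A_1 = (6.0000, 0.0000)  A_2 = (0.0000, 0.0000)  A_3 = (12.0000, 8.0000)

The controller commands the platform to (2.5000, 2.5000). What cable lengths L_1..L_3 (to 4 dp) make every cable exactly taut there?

(4.3012, 3.5355, 10.9772)

L_1: Δ = A_1−P = (3.5000, -2.5000) → ‖Δ‖ = √18.5000 = 4.3012
L_2: Δ = A_2−P = (-2.5000, -2.5000) → ‖Δ‖ = √12.5000 = 3.5355
L_3: Δ = A_3−P = (9.5000, 5.5000) → ‖Δ‖ = √120.5000 = 10.9772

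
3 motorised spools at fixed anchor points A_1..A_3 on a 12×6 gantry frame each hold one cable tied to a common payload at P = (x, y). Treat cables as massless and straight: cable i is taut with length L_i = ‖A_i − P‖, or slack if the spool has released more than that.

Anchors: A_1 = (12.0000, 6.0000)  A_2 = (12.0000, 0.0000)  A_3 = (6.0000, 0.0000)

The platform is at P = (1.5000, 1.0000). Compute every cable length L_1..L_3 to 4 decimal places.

(11.6297, 10.5475, 4.6098)

cable 1: Δx=10.5000, Δy=5.0000; L_1 = √(Δx²+Δy²) = 11.6297
cable 2: Δx=10.5000, Δy=-1.0000; L_2 = √(Δx²+Δy²) = 10.5475
cable 3: Δx=4.5000, Δy=-1.0000; L_3 = √(Δx²+Δy²) = 4.6098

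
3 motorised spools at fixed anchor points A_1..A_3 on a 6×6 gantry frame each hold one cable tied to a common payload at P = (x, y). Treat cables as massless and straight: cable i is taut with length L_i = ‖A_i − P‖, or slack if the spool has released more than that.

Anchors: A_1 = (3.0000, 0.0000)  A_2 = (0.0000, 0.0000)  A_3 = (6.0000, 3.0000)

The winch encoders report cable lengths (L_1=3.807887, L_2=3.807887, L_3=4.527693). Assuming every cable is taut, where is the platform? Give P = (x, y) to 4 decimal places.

(1.5000, 3.5000)

expand ‖A_i−P‖²=L_i² and subtract eq 1 (c_i ≔ ‖A_i‖²−L_i²)
c_1 = 9.0000+0.0000−14.5000 = -5.5000
eq1−eq2 → [6.0000  0.0000]·P = 9.0000
eq1−eq3 → [-6.0000  -6.0000]·P = -30.0000
2×2 solve → P = (1.5000, 3.5000)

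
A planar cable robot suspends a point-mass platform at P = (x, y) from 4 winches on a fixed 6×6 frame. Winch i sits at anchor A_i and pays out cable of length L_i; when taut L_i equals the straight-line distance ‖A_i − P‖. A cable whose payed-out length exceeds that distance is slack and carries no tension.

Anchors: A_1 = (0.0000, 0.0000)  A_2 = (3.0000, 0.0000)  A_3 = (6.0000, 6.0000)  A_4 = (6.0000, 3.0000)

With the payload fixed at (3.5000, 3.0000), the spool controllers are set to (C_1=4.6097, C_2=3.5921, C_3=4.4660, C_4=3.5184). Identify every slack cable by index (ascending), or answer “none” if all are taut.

2, 3, 4

i=1: geometric 4.6098 vs commanded 4.6097 ⇒ taut
i=2: geometric 3.0414 vs commanded 3.5921 ⇒ slack
i=3: geometric 3.9051 vs commanded 4.4660 ⇒ slack
i=4: geometric 2.5000 vs commanded 3.5184 ⇒ slack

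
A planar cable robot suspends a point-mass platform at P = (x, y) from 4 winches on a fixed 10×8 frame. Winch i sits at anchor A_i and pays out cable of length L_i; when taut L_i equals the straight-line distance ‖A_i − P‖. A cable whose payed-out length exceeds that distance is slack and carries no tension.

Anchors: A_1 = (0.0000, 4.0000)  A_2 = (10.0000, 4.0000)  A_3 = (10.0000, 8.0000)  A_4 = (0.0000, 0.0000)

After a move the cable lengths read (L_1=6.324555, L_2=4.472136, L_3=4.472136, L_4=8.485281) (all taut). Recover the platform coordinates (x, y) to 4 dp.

(6.0000, 6.0000)

circle eqns → linear via eq_j − eq_1; set c_j = A_j·A_j − L_j²
c_1 = 0.0000+16.0000−40.0000 = -24.0000
-20.0000·x + 0.0000·y = c_1−c_2 = -120.0000
-20.0000·x − 8.0000·y = c_1−c_3 = -168.0000
0.0000·x + 8.0000·y = c_1−c_4 = 48.0000
solve first two rows → x=6.0000, y=6.0000
check cable 4: ‖A_4−P‖² = 72.0000 ≈ L_4² = 72.0000 ✓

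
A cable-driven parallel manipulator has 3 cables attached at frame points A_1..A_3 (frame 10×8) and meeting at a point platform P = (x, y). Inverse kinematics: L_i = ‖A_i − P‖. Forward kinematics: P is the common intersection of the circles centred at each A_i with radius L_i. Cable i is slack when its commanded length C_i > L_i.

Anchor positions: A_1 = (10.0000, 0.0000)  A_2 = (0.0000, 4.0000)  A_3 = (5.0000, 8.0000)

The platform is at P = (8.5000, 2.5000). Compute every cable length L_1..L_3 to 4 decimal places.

(2.9155, 8.6313, 6.5192)

L_1: Δ = A_1−P = (1.5000, -2.5000) → ‖Δ‖ = √8.5000 = 2.9155
L_2: Δ = A_2−P = (-8.5000, 1.5000) → ‖Δ‖ = √74.5000 = 8.6313
L_3: Δ = A_3−P = (-3.5000, 5.5000) → ‖Δ‖ = √42.5000 = 6.5192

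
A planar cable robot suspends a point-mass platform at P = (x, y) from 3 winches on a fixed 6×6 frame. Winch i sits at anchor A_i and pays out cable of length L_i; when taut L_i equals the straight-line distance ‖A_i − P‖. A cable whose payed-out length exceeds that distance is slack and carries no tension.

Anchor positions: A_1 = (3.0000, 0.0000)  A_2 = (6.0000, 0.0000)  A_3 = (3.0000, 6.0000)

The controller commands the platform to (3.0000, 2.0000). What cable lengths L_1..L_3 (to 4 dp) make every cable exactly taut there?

cable 1: Δx=0.0000, Δy=-2.0000; L_1 = √(Δx²+Δy²) = 2.0000
cable 2: Δx=3.0000, Δy=-2.0000; L_2 = √(Δx²+Δy²) = 3.6056
cable 3: Δx=0.0000, Δy=4.0000; L_3 = √(Δx²+Δy²) = 4.0000

(2.0000, 3.6056, 4.0000)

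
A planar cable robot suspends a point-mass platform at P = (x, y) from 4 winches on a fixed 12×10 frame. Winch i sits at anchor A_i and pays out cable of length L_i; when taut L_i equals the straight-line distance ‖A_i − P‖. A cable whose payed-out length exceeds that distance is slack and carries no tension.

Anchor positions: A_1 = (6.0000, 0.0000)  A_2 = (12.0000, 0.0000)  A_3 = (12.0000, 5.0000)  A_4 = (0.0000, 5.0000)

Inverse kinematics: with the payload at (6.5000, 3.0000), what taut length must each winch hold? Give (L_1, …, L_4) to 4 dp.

L_1 = √((6.0000−6.5000)² + (0.0000−3.0000)²) = 3.0414
L_2 = √((12.0000−6.5000)² + (0.0000−3.0000)²) = 6.2650
L_3 = √((12.0000−6.5000)² + (5.0000−3.0000)²) = 5.8523
L_4 = √((0.0000−6.5000)² + (5.0000−3.0000)²) = 6.8007

(3.0414, 6.2650, 5.8523, 6.8007)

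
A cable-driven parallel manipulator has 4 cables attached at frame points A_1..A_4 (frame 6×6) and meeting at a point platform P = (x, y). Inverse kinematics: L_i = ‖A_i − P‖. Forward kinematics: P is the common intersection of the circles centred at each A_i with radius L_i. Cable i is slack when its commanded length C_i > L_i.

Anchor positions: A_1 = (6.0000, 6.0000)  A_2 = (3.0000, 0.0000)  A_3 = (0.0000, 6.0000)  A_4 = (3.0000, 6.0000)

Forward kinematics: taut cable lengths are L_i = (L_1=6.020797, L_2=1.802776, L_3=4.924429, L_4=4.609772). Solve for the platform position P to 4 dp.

each cable: (A_i−P)·(A_i−P) = L_i²; let c_i = ‖A_i‖²−L_i²
c_1 = 36.0000+36.0000−36.2500 = 35.7500
row 1: 6.0000x + 12.0000y = 30.0000  (c_2=5.7500)
row 2: 12.0000x + 0.0000y = 24.0000  (c_3=11.7500)
row 3: 6.0000x + 0.0000y = 12.0000  (c_4=23.7500)
Cramer on rows 1–2 → x = 2.0000, y = 1.5000
check cable 4: ‖A_4−P‖² = 21.2500 ≈ L_4² = 21.2500 ✓

(2.0000, 1.5000)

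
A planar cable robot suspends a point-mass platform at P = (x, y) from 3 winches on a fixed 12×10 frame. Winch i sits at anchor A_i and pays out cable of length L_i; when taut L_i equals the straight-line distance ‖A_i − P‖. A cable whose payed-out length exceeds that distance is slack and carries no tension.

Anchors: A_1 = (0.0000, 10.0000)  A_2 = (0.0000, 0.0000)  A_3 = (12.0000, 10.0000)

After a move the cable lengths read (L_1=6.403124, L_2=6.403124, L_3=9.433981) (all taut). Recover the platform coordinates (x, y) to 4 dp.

(4.0000, 5.0000)

expand ‖A_i−P‖²=L_i² and subtract eq 1 (k_i ≔ ‖A_i‖²−L_i²)
k_1 = 0.0000+100.0000−41.0000 = 59.0000
eq1−eq2 → [0.0000  20.0000]·P = 100.0000
eq1−eq3 → [-24.0000  0.0000]·P = -96.0000
2×2 solve → P = (4.0000, 5.0000)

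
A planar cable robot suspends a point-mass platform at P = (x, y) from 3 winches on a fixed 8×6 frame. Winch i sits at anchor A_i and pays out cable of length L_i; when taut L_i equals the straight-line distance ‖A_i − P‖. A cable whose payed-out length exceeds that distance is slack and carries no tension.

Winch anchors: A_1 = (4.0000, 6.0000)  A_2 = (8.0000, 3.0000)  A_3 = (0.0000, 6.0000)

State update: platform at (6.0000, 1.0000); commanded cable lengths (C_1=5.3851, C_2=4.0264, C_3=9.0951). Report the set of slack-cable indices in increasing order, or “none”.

2, 3

cable 1: L_1 = ‖A_1−P‖ = 5.3852;  C_1 = 5.3851 → taut
cable 2: L_2 = ‖A_2−P‖ = 2.8284;  C_2 = 4.0264 → slack
cable 3: L_3 = ‖A_3−P‖ = 7.8102;  C_3 = 9.0951 → slack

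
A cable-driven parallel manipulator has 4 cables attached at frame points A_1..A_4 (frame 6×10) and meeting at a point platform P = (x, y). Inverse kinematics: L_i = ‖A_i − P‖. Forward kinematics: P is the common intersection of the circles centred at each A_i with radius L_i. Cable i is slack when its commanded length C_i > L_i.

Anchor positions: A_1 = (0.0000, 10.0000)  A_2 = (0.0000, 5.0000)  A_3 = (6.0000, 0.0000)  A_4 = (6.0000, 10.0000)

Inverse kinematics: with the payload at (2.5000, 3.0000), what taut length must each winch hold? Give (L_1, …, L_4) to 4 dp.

(7.4330, 3.2016, 4.6098, 7.8262)

L_1 = √((0.0000−2.5000)² + (10.0000−3.0000)²) = 7.4330
L_2 = √((0.0000−2.5000)² + (5.0000−3.0000)²) = 3.2016
L_3 = √((6.0000−2.5000)² + (0.0000−3.0000)²) = 4.6098
L_4 = √((6.0000−2.5000)² + (10.0000−3.0000)²) = 7.8262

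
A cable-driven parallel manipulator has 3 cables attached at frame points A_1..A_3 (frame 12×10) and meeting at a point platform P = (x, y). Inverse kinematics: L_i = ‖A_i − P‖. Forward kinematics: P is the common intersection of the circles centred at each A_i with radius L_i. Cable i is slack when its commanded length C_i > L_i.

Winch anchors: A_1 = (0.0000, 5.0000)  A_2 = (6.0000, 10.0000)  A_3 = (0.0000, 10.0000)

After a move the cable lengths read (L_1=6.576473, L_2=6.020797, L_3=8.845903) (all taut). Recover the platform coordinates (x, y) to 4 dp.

circle eqns → linear via eq_j − eq_1; set k_j = A_j·A_j − L_j²
k_1 = 0.0000+25.0000−43.2500 = -18.2500
-12.0000·x − 10.0000·y = k_1−k_2 = -118.0000
0.0000·x − 10.0000·y = k_1−k_3 = -40.0000
solve first two rows → x=6.5000, y=4.0000

(6.5000, 4.0000)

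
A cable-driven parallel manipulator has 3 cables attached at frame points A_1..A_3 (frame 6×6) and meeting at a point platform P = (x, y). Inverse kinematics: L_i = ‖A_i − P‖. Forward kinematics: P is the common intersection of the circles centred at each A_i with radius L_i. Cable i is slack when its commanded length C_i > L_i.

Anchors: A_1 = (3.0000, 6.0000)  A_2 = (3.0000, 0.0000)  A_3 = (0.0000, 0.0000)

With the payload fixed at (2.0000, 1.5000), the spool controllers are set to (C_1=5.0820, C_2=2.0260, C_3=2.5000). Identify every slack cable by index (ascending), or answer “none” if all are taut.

1, 2

i=1: geometric 4.6098 vs commanded 5.0820 ⇒ slack
i=2: geometric 1.8028 vs commanded 2.0260 ⇒ slack
i=3: geometric 2.5000 vs commanded 2.5000 ⇒ taut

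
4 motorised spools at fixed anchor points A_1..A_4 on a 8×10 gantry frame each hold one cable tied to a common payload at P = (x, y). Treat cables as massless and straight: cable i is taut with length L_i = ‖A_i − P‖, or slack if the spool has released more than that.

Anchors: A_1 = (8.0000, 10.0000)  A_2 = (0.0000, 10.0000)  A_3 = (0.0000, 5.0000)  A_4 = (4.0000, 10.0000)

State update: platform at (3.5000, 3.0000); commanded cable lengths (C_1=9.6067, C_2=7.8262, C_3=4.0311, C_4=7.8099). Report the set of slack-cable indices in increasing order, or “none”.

cable 1: √((4.5000)²+(7.0000)²)=8.3217, C_1=9.6067: slack
cable 2: √((-3.5000)²+(7.0000)²)=7.8262, C_2=7.8262: taut
cable 3: √((-3.5000)²+(2.0000)²)=4.0311, C_3=4.0311: taut
cable 4: √((0.5000)²+(7.0000)²)=7.0178, C_4=7.8099: slack

1, 4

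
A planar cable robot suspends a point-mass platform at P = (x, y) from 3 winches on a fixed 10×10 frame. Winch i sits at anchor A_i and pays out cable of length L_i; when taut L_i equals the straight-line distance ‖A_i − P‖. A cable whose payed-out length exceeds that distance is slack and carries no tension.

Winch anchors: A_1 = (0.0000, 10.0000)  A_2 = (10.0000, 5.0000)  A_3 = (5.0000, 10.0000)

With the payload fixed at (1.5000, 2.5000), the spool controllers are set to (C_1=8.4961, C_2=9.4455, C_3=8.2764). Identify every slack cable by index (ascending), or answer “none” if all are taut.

1, 2

cable 1: L_1 = ‖A_1−P‖ = 7.6485;  C_1 = 8.4961 → slack
cable 2: L_2 = ‖A_2−P‖ = 8.8600;  C_2 = 9.4455 → slack
cable 3: L_3 = ‖A_3−P‖ = 8.2765;  C_3 = 8.2764 → taut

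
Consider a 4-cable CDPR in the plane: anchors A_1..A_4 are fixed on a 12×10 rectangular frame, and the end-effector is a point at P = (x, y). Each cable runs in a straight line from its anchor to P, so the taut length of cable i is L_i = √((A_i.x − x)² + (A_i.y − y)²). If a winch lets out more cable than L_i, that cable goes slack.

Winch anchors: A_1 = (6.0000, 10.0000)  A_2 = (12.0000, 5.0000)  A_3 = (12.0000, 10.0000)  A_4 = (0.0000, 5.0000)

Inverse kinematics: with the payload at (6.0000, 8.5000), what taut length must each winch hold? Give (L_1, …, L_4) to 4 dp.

L_1 = √((6.0000−6.0000)² + (10.0000−8.5000)²) = 1.5000
L_2 = √((12.0000−6.0000)² + (5.0000−8.5000)²) = 6.9462
L_3 = √((12.0000−6.0000)² + (10.0000−8.5000)²) = 6.1847
L_4 = √((0.0000−6.0000)² + (5.0000−8.5000)²) = 6.9462

(1.5000, 6.9462, 6.1847, 6.9462)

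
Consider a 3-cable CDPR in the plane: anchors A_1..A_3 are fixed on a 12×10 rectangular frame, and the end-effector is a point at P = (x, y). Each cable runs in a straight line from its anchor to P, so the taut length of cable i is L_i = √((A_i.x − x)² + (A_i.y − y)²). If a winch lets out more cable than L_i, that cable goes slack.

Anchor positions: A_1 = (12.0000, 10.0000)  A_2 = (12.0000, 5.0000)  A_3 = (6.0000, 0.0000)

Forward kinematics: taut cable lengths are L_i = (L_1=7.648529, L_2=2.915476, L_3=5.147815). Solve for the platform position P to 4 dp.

(10.5000, 2.5000)

expand ‖A_i−P‖²=L_i² and subtract eq 1 (q_i ≔ ‖A_i‖²−L_i²)
q_1 = 144.0000+100.0000−58.5000 = 185.5000
eq1−eq2 → [0.0000  10.0000]·P = 25.0000
eq1−eq3 → [12.0000  20.0000]·P = 176.0000
2×2 solve → P = (10.5000, 2.5000)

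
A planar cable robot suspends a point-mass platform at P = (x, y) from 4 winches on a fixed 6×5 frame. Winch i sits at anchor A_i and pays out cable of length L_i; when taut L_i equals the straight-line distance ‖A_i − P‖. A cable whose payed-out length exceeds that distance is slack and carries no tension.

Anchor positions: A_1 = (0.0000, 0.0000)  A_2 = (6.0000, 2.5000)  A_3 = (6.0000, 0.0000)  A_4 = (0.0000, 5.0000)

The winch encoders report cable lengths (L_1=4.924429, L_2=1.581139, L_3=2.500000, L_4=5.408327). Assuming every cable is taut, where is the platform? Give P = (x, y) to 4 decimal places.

each cable: (A_i−P)·(A_i−P) = L_i²; let q_i = ‖A_i‖²−L_i²
q_1 = 0.0000+0.0000−24.2500 = -24.2500
row 1: -12.0000x − 5.0000y = -64.0000  (q_2=39.7500)
row 2: -12.0000x + 0.0000y = -54.0000  (q_3=29.7500)
row 3: 0.0000x − 10.0000y = -20.0000  (q_4=-4.2500)
Cramer on rows 1–2 → x = 4.5000, y = 2.0000
check cable 4: ‖A_4−P‖² = 29.2500 ≈ L_4² = 29.2500 ✓

(4.5000, 2.0000)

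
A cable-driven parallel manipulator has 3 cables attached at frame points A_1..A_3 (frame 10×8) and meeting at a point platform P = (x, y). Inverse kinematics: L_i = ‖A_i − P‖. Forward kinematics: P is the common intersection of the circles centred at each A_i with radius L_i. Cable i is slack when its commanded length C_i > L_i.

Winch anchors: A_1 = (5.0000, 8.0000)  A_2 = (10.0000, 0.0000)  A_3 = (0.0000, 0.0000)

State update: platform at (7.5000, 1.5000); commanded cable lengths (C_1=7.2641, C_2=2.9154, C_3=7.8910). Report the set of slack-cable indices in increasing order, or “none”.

cable 1: L_1 = ‖A_1−P‖ = 6.9642;  C_1 = 7.2641 → slack
cable 2: L_2 = ‖A_2−P‖ = 2.9155;  C_2 = 2.9154 → taut
cable 3: L_3 = ‖A_3−P‖ = 7.6485;  C_3 = 7.8910 → slack

1, 3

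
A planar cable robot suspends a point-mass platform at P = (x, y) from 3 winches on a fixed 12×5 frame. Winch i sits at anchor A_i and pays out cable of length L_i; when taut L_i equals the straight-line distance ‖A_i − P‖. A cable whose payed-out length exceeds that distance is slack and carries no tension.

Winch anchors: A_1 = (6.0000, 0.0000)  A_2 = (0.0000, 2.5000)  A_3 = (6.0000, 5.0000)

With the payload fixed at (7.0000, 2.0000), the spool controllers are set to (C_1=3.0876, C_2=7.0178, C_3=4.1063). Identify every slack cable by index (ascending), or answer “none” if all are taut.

1, 3

i=1: geometric 2.2361 vs commanded 3.0876 ⇒ slack
i=2: geometric 7.0178 vs commanded 7.0178 ⇒ taut
i=3: geometric 3.1623 vs commanded 4.1063 ⇒ slack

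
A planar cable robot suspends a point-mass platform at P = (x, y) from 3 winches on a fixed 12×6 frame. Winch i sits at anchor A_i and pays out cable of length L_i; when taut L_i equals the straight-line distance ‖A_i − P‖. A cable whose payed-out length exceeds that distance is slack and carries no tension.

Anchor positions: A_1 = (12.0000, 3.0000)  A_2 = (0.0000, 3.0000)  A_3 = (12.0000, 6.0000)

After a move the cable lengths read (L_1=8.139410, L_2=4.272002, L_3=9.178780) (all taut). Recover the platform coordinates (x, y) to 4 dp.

(4.0000, 1.5000)

each cable: (A_i−P)·(A_i−P) = L_i²; let k_i = ‖A_i‖²−L_i²
k_1 = 144.0000+9.0000−66.2500 = 86.7500
row 1: 24.0000x + 0.0000y = 96.0000  (k_2=-9.2500)
row 2: 0.0000x − 6.0000y = -9.0000  (k_3=95.7500)
Cramer on rows 1–2 → x = 4.0000, y = 1.5000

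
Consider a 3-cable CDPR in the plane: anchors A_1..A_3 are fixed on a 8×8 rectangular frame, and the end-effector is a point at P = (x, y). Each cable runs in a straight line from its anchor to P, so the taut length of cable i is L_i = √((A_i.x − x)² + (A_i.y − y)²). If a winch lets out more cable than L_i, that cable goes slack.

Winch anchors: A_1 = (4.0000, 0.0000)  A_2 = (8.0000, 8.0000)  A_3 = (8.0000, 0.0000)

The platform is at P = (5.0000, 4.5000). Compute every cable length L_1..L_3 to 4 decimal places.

(4.6098, 4.6098, 5.4083)

L_1 = √((4.0000−5.0000)² + (0.0000−4.5000)²) = 4.6098
L_2 = √((8.0000−5.0000)² + (8.0000−4.5000)²) = 4.6098
L_3 = √((8.0000−5.0000)² + (0.0000−4.5000)²) = 5.4083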